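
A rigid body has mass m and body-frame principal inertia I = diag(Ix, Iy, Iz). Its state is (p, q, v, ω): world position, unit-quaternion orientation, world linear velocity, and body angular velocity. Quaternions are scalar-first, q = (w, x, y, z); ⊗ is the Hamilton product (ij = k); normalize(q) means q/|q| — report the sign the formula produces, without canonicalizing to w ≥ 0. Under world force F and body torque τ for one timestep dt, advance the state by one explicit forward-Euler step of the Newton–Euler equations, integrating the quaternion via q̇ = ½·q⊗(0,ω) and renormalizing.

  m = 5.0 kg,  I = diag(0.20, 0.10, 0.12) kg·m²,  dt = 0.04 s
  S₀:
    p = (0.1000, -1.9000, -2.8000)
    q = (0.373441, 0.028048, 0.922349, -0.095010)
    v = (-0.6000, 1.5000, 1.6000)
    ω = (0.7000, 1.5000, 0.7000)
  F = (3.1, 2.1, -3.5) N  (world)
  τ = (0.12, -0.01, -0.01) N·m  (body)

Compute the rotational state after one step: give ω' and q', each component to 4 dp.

ω' = (0.7198, 1.4803, 0.7317)
q' = (0.3465, 0.0490, 0.9312, -0.1018)

α = I⁻¹(τ − ω×Iω) = (0.4950, -0.4920, 0.7917)
new body rate ω' = (0.7198, 1.4803, 0.7317)
Hamilton product q⊗(0,ω) = (-1.3366501, 1.0495680, 0.4740209, -0.3421636)
q + ½dt·q⊗(0,ω), renormalized = (0.3465, 0.0490, 0.9312, -0.1018)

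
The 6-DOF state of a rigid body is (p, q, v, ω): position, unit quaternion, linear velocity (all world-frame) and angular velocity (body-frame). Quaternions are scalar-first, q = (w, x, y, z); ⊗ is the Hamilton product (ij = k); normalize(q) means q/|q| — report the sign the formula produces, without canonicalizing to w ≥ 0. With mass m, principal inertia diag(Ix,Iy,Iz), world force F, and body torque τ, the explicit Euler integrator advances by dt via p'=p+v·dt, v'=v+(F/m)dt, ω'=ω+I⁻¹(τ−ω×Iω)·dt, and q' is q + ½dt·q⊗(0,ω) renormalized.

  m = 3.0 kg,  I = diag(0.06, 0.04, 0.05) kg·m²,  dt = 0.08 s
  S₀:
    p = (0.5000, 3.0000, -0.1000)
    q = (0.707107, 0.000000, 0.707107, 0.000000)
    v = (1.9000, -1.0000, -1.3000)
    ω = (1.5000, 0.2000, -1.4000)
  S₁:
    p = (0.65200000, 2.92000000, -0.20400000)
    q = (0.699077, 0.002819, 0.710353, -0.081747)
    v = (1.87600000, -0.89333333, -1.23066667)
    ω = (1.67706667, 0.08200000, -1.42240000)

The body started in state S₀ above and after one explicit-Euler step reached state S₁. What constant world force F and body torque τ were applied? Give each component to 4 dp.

Δv = v₁−v₀ = (-0.02400000, 0.10666667, 0.06933333)
F = m·Δv/dt = (-0.9000, 4.0000, 2.6000)
Δω = ω₁−ω₀ = (0.17706667, -0.11800000, -0.02240000)
I·α + gyro = (0.1300, -0.0800, -0.0200)

F = (-0.9000, 4.0000, 2.6000)
τ = (0.1300, -0.0800, -0.0200)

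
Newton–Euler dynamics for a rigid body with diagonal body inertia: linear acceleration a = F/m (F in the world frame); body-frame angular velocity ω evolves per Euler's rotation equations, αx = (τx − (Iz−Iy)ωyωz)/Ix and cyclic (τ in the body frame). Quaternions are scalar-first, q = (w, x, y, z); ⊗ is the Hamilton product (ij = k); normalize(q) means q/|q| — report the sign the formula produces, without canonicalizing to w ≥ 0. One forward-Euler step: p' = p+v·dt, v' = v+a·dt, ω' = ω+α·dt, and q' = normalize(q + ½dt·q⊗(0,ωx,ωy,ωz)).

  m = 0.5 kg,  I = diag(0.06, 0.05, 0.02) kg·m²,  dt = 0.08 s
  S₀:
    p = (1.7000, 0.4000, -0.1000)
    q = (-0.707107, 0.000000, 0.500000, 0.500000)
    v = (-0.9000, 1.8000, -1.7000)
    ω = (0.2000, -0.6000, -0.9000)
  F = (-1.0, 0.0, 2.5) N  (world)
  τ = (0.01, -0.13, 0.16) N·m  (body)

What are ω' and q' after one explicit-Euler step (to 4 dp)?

ω' = (0.2349, -0.7965, -0.2648)
q' = (-0.6765, -0.0116, 0.5205, 0.5210)

ω×(Iω) gyroscopic = (-0.0162, -0.0072, 0.0012)
angular accel α = (0.4367, -2.4560, 7.9400)
ω' = ω + α·dt = (0.2349, -0.7965, -0.2648)
Hamilton product q⊗(0,ω) = (0.7500000, -0.2914214, 0.5242642, 0.5363963)
q + ½dt·q⊗(0,ω), renormalized = (-0.6765, -0.0116, 0.5205, 0.5210)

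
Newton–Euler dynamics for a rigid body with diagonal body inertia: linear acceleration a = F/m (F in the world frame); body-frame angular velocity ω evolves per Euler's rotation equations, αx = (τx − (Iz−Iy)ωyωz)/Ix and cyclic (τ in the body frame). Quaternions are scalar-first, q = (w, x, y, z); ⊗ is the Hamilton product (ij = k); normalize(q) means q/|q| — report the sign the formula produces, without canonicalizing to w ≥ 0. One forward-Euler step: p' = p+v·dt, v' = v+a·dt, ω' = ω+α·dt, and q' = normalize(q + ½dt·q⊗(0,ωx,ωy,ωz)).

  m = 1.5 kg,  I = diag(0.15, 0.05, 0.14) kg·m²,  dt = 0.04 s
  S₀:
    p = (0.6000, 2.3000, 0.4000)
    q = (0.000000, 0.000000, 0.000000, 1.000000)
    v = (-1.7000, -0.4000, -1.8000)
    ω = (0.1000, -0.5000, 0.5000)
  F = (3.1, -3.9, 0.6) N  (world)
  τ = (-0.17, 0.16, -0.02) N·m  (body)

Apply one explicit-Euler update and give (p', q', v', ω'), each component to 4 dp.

(τ − ω×Iω)/I = (-0.9833, 3.1900, -0.1786)
ω + α·dt = (0.0607, -0.3724, 0.4929)
Hamilton product q⊗(0,ω) = (-0.5000000, 0.5000000, 0.1000000, 0.0000000)
q + ½dt·q⊗(0,ω), renormalized = (-0.0100, 0.0100, 0.0020, 0.9999)
a = (2.0667, -2.6000, 0.4000)
new position p' = (0.5320, 2.2840, 0.3280)
v + (F/m)dt = (-1.6173, -0.5040, -1.7840)

p' = (0.5320, 2.2840, 0.3280)
q' = (-0.0100, 0.0100, 0.0020, 0.9999)
v' = (-1.6173, -0.5040, -1.7840)
ω' = (0.0607, -0.3724, 0.4929)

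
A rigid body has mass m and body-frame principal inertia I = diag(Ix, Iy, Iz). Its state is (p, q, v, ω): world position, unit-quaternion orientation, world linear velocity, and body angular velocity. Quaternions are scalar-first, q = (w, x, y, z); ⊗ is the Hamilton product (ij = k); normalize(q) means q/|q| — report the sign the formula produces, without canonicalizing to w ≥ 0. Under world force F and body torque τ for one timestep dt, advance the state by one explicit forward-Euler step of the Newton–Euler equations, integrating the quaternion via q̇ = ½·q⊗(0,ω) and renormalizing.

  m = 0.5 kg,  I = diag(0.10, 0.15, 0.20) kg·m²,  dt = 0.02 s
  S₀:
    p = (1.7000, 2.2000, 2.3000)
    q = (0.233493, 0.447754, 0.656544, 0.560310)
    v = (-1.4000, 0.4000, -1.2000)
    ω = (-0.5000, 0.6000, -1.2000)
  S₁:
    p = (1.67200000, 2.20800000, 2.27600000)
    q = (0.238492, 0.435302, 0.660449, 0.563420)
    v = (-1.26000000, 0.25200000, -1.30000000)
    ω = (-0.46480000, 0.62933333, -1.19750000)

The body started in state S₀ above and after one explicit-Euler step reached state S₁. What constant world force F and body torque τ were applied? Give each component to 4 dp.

F = (3.5000, -3.7000, -2.5000)
τ = (0.1400, 0.1600, 0.0100)

ω₁ − ω₀ = (0.03520000, 0.02933333, 0.00250000)
ω₀×(Iω₀) = (-0.0360, -0.0600, -0.0150)
applied torque τ = (0.1400, 0.1600, 0.0100)
v₁ − v₀ = (0.14000000, -0.14800000, -0.10000000)
applied force F = (3.5000, -3.7000, -2.5000)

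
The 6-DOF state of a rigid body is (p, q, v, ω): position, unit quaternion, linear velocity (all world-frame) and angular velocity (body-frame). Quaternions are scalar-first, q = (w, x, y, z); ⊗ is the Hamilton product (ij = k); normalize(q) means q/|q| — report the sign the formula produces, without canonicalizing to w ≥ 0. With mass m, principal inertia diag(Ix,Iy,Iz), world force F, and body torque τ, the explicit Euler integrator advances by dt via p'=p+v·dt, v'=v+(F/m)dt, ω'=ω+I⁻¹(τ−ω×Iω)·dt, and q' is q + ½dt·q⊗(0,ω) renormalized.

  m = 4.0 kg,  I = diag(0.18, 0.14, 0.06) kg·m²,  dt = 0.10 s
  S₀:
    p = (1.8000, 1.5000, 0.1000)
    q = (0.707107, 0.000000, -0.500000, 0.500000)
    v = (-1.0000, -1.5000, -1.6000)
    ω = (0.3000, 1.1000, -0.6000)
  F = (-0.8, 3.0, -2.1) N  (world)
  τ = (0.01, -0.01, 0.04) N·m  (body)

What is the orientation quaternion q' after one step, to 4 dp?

Hamilton product q⊗(0,ω) = (0.8500000, -0.0378679, 0.9278177, -0.2742642)
updated quaternion q' = (0.7481, -0.0019, -0.4527, 0.4853)

q' = (0.7481, -0.0019, -0.4527, 0.4853)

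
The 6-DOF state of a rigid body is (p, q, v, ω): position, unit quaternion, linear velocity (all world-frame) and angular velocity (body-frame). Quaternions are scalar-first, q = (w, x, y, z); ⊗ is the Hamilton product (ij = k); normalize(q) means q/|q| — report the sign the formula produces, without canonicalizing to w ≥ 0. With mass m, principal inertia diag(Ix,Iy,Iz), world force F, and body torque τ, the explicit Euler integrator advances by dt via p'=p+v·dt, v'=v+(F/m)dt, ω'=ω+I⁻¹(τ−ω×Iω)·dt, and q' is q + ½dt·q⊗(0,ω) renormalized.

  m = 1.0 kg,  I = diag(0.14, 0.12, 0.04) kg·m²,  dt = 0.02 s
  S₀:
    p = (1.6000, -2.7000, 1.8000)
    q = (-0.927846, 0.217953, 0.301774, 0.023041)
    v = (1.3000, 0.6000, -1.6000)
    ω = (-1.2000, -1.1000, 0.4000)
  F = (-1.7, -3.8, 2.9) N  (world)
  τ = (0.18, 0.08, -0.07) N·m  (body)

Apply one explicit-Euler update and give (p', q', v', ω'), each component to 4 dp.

a = F/m = (-1.7000, -3.8000, 2.9000)
p + v·dt = (1.6260, -2.6880, 1.7680)
v + (F/m)dt = (1.2660, 0.5240, -1.5420)
(τ − ω×Iω)/I = (1.0343, 1.0667, -1.0900)
ω + α·dt = (-1.1793, -1.0787, 0.3782)
q⊗(0,ω) = (0.5842786, 1.2594699, 0.9058002, -0.2487579)
q' = normalize(q + ½dt·q⊗(0,ω)) = (-0.9219, 0.2305, 0.3108, 0.0206)

p' = (1.6260, -2.6880, 1.7680)
q' = (-0.9219, 0.2305, 0.3108, 0.0206)
v' = (1.2660, 0.5240, -1.5420)
ω' = (-1.1793, -1.0787, 0.3782)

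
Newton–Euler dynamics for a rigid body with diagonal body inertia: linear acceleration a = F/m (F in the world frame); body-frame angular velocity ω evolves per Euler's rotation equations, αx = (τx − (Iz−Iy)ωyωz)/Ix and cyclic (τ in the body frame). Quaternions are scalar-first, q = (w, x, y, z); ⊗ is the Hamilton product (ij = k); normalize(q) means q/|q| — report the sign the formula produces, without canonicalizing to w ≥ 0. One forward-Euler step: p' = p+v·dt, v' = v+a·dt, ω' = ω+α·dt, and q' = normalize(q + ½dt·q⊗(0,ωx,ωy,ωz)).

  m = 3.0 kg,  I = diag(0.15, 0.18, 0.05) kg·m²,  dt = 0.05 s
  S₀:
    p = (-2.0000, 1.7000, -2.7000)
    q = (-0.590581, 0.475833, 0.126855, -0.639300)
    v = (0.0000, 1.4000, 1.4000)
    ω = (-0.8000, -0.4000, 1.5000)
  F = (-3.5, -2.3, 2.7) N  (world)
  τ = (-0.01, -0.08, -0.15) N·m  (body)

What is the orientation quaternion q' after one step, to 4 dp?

q' = (-0.5553, 0.4855, 0.1276, -0.6630)

2q̇ = q⊗(0,ω) = (1.3903584, 0.4070273, 0.0339229, -0.9747207)
q + ½dt·q⊗(0,ω), renormalized = (-0.5553, 0.4855, 0.1276, -0.6630)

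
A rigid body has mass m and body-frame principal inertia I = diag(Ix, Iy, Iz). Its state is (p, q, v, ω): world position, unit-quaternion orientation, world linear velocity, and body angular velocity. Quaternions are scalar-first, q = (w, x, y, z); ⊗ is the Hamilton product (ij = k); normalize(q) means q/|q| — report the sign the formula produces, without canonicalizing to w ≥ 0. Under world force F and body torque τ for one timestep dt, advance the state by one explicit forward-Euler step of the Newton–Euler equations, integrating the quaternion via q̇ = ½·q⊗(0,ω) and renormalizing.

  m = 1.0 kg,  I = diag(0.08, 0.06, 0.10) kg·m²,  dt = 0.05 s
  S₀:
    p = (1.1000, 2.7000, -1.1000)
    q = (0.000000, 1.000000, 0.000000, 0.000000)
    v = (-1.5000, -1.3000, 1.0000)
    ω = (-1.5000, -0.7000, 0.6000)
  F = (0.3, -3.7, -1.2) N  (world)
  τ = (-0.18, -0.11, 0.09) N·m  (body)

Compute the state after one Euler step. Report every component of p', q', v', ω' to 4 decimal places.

a = F/m = (0.3000, -3.7000, -1.2000)
new position p' = (1.0250, 2.6350, -1.0500)
new velocity v' = (-1.4850, -1.4850, 0.9400)
α = I⁻¹(τ − ω×Iω) = (-2.0400, -2.1333, 1.1100)
new body rate ω' = (-1.6020, -0.8067, 0.6555)
Hamilton product q⊗(0,ω) = (1.5000000, 0.0000000, -0.6000000, -0.7000000)
updated quaternion q' = (0.0375, 0.9990, -0.0150, -0.0175)

p' = (1.0250, 2.6350, -1.0500)
q' = (0.0375, 0.9990, -0.0150, -0.0175)
v' = (-1.4850, -1.4850, 0.9400)
ω' = (-1.6020, -0.8067, 0.6555)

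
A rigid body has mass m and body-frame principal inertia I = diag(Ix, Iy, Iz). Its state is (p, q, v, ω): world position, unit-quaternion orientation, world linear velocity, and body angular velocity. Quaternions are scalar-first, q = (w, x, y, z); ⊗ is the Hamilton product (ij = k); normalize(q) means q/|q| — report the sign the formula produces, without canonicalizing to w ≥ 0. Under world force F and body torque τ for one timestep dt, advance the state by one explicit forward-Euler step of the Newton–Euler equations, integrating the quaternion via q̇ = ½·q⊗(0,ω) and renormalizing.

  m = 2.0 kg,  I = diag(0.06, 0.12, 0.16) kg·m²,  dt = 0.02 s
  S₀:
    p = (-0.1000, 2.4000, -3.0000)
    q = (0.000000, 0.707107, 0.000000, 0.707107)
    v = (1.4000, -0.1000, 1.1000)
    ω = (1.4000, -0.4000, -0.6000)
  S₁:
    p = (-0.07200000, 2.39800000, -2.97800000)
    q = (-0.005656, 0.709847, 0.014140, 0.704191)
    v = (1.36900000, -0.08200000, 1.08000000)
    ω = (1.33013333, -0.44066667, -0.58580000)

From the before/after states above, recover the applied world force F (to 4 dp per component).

F = (-3.1000, 1.8000, -2.0000)

v₁ − v₀ = (-0.03100000, 0.01800000, -0.02000000)
F = m·Δv/dt = (-3.1000, 1.8000, -2.0000)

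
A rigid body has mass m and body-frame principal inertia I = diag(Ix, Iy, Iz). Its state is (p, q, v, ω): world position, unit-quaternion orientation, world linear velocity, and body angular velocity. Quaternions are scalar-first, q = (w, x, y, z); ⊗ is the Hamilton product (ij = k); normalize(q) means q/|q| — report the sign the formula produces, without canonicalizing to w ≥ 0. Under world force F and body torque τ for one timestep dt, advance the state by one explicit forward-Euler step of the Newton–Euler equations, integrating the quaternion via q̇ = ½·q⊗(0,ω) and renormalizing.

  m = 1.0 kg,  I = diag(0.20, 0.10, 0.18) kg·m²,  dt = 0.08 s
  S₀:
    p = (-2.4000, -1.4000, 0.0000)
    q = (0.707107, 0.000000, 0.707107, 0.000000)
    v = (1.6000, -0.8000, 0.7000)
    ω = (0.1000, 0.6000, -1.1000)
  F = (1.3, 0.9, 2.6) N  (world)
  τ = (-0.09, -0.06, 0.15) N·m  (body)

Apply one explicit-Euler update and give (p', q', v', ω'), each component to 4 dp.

a = F/m = (1.3000, 0.9000, 2.6000)
new position p' = (-2.2720, -1.4640, 0.0560)
v + (F/m)dt = (1.7040, -0.7280, 0.9080)
gyro term ω×Iω = (-0.0528, -0.0022, -0.0060)
angular accel α = (-0.1860, -0.5780, 0.8667)
ω' = ω + α·dt = (0.0851, 0.5538, -1.0307)
Hamilton product q⊗(0,ω) = (-0.4242642, -0.7071070, 0.4242642, -0.8485284)
q + ½dt·q⊗(0,ω), renormalized = (0.6893, -0.0282, 0.7232, -0.0339)

p' = (-2.2720, -1.4640, 0.0560)
q' = (0.6893, -0.0282, 0.7232, -0.0339)
v' = (1.7040, -0.7280, 0.9080)
ω' = (0.0851, 0.5538, -1.0307)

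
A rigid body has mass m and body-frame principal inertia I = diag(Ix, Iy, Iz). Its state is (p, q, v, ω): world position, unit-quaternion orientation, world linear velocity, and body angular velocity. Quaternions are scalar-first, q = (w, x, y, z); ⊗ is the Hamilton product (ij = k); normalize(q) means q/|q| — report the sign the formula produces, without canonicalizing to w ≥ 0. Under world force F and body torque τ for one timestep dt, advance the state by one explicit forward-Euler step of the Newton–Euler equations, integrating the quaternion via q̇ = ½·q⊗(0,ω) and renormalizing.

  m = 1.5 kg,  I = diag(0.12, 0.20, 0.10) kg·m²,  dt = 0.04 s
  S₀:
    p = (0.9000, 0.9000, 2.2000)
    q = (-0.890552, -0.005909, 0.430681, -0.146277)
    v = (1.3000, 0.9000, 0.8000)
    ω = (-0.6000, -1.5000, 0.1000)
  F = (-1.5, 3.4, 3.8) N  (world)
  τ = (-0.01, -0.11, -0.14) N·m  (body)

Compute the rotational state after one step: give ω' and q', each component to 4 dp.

ω' = (-0.6083, -1.5218, 0.0152)
q' = (-0.8770, 0.0013, 0.4589, -0.1426)

α = I⁻¹(τ − ω×Iω) = (-0.2083, -0.5440, -2.1200)
ω' = ω + α·dt = (-0.6083, -1.5218, 0.0152)
2q̇ = q⊗(0,ω) = (0.6571038, 0.3579838, 1.4241851, 0.1782169)
updated quaternion q' = (-0.8770, 0.0013, 0.4589, -0.1426)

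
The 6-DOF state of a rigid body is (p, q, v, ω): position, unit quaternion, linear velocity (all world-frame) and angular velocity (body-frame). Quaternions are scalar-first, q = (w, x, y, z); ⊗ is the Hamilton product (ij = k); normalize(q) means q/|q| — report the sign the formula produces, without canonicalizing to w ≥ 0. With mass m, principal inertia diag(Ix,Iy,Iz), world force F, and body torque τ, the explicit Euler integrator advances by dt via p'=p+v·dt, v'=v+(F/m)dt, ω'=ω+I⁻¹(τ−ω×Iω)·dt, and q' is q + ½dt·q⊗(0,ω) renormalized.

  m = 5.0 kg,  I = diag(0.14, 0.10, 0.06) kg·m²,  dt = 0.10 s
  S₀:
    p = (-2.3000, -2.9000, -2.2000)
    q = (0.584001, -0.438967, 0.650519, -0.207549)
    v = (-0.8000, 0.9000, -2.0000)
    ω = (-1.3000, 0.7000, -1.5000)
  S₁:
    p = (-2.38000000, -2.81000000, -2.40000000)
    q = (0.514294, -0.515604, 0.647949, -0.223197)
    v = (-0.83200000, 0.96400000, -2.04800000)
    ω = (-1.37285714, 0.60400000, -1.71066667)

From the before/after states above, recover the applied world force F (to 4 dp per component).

velocity change Δv = (-0.03200000, 0.06400000, -0.04800000)
F = m·Δv/dt = (-1.6000, 3.2000, -2.4000)

F = (-1.6000, 3.2000, -2.4000)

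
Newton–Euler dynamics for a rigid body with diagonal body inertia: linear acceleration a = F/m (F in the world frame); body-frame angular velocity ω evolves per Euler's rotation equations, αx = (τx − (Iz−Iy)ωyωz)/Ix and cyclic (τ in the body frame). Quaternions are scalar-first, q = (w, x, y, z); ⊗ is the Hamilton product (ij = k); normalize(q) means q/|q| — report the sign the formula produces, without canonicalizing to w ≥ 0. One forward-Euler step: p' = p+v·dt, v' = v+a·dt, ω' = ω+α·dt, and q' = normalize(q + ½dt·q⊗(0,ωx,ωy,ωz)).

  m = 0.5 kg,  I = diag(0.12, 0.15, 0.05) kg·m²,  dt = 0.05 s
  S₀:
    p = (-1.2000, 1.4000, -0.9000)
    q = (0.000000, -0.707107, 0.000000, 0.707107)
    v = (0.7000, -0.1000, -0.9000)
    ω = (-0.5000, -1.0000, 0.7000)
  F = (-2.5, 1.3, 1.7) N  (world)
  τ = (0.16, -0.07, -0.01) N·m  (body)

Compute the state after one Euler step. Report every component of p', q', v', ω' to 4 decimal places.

angular accel α = (0.7500, -0.3033, -0.5000)
ω' = ω + α·dt = (-0.4625, -1.0152, 0.6750)
q⊗(0,ω) = (-0.8485284, 0.7071070, 0.1414214, 0.7071070)
q + ½dt·q⊗(0,ω), renormalized = (-0.0212, -0.6891, 0.0035, 0.7244)
linear accel F/m = (-5.0000, 2.6000, 3.4000)
p' = p + v·dt = (-1.1650, 1.3950, -0.9450)
v' = v + a·dt = (0.4500, 0.0300, -0.7300)

p' = (-1.1650, 1.3950, -0.9450)
q' = (-0.0212, -0.6891, 0.0035, 0.7244)
v' = (0.4500, 0.0300, -0.7300)
ω' = (-0.4625, -1.0152, 0.6750)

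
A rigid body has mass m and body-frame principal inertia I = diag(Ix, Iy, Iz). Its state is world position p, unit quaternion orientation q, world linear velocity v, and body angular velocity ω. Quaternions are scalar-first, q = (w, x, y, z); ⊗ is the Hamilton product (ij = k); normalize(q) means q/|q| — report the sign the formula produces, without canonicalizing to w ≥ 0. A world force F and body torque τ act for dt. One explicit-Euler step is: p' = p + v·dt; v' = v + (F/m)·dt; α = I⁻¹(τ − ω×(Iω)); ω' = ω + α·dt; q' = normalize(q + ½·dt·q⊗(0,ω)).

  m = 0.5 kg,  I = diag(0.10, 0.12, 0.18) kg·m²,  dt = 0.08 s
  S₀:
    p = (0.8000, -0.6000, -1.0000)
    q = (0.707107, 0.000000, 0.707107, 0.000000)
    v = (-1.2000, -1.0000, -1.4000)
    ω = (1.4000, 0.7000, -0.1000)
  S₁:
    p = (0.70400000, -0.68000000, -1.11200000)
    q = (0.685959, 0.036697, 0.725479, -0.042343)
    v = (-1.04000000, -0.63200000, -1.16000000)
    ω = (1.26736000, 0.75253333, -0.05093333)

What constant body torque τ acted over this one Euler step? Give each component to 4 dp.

Δω = ω₁−ω₀ = (-0.13264000, 0.05253333, 0.04906667)
gyro term ω₀×Iω₀ = (-0.0042, 0.0112, 0.0196)
applied torque τ = (-0.1700, 0.0900, 0.1300)

τ = (-0.1700, 0.0900, 0.1300)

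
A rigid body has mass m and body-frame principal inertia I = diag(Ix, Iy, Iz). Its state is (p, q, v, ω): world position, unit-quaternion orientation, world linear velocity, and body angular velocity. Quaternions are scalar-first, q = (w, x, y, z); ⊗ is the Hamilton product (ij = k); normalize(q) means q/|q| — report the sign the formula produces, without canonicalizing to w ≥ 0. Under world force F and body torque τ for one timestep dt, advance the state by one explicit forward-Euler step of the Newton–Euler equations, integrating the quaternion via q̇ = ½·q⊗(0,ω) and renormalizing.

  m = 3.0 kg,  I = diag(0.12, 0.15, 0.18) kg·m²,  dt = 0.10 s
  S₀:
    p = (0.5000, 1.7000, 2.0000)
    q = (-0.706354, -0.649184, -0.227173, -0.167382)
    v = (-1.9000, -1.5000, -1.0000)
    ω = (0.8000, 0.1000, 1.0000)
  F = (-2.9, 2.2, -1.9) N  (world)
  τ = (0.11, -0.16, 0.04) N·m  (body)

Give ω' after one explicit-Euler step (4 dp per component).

ω' = (0.8892, 0.0253, 1.0209)

angular accel α = (0.8917, -0.7467, 0.2089)
new body rate ω' = (0.8892, 0.0253, 1.0209)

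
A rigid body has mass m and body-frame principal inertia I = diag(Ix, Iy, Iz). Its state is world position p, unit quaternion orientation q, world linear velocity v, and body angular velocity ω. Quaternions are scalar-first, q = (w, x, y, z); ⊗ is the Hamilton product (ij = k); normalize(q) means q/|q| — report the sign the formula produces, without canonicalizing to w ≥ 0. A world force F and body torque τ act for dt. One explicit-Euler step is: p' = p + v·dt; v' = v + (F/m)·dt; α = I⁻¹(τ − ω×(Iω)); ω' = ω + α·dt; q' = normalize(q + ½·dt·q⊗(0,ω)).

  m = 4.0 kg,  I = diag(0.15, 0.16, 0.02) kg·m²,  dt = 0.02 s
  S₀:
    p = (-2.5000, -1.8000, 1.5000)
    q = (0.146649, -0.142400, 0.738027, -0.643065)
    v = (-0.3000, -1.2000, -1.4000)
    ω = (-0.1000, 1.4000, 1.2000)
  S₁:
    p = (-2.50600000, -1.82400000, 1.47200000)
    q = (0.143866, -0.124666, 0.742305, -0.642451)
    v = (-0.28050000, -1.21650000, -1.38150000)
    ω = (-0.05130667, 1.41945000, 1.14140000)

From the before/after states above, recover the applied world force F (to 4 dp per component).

velocity change Δv = (0.01950000, -0.01650000, 0.01850000)
F = m·Δv/dt = (3.9000, -3.3000, 3.7000)

F = (3.9000, -3.3000, 3.7000)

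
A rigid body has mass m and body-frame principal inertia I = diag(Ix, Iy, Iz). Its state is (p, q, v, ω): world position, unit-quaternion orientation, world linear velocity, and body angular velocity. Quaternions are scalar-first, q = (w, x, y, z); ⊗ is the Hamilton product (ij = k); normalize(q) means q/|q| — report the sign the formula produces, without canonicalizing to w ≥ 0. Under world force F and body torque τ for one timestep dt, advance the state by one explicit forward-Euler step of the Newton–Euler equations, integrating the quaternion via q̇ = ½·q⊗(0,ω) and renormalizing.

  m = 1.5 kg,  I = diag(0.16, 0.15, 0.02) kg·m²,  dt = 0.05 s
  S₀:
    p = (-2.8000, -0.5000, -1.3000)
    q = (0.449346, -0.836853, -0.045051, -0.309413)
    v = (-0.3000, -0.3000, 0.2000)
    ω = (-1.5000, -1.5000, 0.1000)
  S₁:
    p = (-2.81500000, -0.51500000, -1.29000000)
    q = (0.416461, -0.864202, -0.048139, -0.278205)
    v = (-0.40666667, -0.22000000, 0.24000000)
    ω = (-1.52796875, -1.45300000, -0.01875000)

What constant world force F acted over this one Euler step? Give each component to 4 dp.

F = (-3.2000, 2.4000, 1.2000)

v₁ − v₀ = (-0.10666667, 0.08000000, 0.04000000)
applied force F = (-3.2000, 2.4000, 1.2000)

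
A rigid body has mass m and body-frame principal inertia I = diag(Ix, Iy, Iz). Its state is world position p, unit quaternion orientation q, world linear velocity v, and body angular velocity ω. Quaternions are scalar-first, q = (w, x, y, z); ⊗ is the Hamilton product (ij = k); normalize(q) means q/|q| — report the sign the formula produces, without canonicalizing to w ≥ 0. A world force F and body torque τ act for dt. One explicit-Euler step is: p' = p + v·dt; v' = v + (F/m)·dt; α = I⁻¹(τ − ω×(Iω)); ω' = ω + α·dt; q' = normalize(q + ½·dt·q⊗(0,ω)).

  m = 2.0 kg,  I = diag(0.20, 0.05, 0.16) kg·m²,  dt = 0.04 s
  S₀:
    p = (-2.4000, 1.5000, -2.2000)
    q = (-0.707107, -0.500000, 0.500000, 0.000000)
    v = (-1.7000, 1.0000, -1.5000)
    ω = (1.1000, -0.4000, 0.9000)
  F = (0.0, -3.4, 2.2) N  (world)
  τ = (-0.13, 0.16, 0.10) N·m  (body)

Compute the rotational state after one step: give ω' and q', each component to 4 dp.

ω' = (1.0819, -0.3037, 0.9085)
q' = (-0.6918, -0.5063, 0.5144, -0.0197)

gyro term ω×Iω = (-0.0396, 0.0396, 0.0660)
angular accel α = (-0.4520, 2.4080, 0.2125)
new body rate ω' = (1.0819, -0.3037, 0.9085)
q⊗(0,ω) = (0.7500000, -0.3278177, 0.7328428, -0.9863963)
updated quaternion q' = (-0.6918, -0.5063, 0.5144, -0.0197)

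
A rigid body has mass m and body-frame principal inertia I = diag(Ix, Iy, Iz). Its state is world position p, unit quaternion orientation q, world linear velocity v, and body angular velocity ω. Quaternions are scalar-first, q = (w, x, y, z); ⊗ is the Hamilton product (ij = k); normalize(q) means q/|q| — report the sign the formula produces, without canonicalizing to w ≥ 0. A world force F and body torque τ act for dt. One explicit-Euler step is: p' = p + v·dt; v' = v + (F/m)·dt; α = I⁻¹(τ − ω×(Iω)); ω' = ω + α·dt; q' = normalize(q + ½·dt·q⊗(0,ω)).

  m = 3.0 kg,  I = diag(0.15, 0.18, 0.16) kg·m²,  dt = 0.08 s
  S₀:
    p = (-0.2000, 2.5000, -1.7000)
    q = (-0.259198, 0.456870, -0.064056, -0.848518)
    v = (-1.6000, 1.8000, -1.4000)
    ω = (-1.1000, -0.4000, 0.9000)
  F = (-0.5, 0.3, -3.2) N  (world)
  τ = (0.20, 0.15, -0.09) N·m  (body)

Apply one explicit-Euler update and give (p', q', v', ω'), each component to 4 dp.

p' = (-0.3280, 2.6440, -1.8120)
q' = (-0.2092, 0.4516, -0.0390, -0.8665)
v' = (-1.6133, 1.8080, -1.4853)
ω' = (-0.9972, -0.3377, 0.8484)

linear accel F/m = (-0.1667, 0.1000, -1.0667)
p + v·dt = (-0.3280, 2.6440, -1.8120)
v' = v + a·dt = (-1.6133, 1.8080, -1.4853)
angular accel α = (1.2853, 0.7783, -0.6450)
ω + α·dt = (-0.9972, -0.3377, 0.8484)
q⊗(0,ω) = (1.2406008, -0.1119398, 0.6258660, -0.4864878)
q' = normalize(q + ½dt·q⊗(0,ω)) = (-0.2092, 0.4516, -0.0390, -0.8665)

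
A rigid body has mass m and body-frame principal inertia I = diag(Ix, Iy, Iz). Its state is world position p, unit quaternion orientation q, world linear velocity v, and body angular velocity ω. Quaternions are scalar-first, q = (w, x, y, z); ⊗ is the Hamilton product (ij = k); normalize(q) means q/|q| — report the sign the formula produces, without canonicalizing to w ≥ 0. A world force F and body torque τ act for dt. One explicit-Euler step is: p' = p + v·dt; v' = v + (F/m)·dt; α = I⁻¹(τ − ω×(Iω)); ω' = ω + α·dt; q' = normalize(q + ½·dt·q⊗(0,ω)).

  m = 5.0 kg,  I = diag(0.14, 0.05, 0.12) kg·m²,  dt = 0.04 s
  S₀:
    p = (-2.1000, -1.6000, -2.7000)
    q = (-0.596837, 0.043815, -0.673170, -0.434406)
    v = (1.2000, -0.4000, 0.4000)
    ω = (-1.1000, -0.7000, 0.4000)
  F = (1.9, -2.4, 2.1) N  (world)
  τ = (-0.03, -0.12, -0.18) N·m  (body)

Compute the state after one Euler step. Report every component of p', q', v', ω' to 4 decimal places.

p' = (-2.0520, -1.6160, -2.6840)
q' = (-0.6016, 0.0455, -0.6554, -0.4544)
v' = (1.2152, -0.4192, 0.4168)
ω' = (-1.1030, -0.7890, 0.3631)

p' = p + v·dt = (-2.0520, -1.6160, -2.6840)
v + (F/m)dt = (1.2152, -0.4192, 0.4168)
ω×(Iω) gyroscopic = (-0.0196, -0.0088, -0.0693)
angular accel α = (-0.0743, -2.2240, -0.9225)
new body rate ω' = (-1.1030, -0.7890, 0.3631)
Hamilton product q⊗(0,ω) = (-0.2492601, 0.0831685, 0.8781065, -1.0098923)
q + ½dt·q⊗(0,ω), renormalized = (-0.6016, 0.0455, -0.6554, -0.4544)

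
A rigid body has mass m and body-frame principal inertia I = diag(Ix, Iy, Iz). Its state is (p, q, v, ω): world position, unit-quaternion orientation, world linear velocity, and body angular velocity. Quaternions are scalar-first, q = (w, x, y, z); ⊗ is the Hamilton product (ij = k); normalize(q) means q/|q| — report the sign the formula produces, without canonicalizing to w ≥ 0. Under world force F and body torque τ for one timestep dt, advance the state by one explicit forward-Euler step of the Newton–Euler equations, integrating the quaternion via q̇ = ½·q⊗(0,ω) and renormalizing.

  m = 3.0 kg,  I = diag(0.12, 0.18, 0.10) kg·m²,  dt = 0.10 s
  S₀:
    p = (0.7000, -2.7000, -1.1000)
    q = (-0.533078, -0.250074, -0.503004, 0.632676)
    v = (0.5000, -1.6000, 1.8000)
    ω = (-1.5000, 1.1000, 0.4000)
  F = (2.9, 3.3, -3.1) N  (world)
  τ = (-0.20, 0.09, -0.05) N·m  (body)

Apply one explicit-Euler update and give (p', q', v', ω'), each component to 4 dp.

linear accel F/m = (0.9667, 1.1000, -1.0333)
p' = p + v·dt = (0.7500, -2.8600, -0.9200)
v' = v + a·dt = (0.5967, -1.4900, 1.6967)
precession coupling ω×(Iω) = (-0.0352, -0.0120, -0.0990)
angular accel α = (-1.3733, 0.5667, 0.4900)
ω' = ω + α·dt = (-1.6373, 1.1567, 0.4490)
Hamilton product q⊗(0,ω) = (-0.0748770, -0.0975282, -1.4353702, -1.2428186)
updated quaternion q' = (-0.5344, -0.2538, -0.5722, 0.5680)

p' = (0.7500, -2.8600, -0.9200)
q' = (-0.5344, -0.2538, -0.5722, 0.5680)
v' = (0.5967, -1.4900, 1.6967)
ω' = (-1.6373, 1.1567, 0.4490)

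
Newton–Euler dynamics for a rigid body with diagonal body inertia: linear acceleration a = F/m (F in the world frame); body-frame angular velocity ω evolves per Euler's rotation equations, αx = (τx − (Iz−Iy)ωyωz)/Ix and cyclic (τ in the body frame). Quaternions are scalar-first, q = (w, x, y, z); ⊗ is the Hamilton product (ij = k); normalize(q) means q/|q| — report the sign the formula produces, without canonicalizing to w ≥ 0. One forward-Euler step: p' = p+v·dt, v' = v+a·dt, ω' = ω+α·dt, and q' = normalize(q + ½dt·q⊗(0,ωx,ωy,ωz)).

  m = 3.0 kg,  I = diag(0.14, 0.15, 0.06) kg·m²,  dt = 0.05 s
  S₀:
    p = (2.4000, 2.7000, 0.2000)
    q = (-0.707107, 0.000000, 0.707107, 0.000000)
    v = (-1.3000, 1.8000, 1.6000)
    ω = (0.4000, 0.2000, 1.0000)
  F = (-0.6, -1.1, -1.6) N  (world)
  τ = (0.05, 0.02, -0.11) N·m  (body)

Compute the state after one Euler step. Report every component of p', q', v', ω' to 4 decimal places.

p' = (2.3350, 2.7900, 0.2800)
q' = (-0.7104, 0.0106, 0.7033, -0.0247)
v' = (-1.3100, 1.7817, 1.5733)
ω' = (0.4243, 0.1960, 0.9077)

a = (-0.2000, -0.3667, -0.5333)
p' = p + v·dt = (2.3350, 2.7900, 0.2800)
v + (F/m)dt = (-1.3100, 1.7817, 1.5733)
ω×(Iω) gyroscopic = (-0.0180, 0.0320, 0.0008)
(τ − ω×Iω)/I = (0.4857, -0.0800, -1.8467)
ω + α·dt = (0.4243, 0.1960, 0.9077)
q⊗(0,ω) = (-0.1414214, 0.4242642, -0.1414214, -0.9899498)
q + ½dt·q⊗(0,ω), renormalized = (-0.7104, 0.0106, 0.7033, -0.0247)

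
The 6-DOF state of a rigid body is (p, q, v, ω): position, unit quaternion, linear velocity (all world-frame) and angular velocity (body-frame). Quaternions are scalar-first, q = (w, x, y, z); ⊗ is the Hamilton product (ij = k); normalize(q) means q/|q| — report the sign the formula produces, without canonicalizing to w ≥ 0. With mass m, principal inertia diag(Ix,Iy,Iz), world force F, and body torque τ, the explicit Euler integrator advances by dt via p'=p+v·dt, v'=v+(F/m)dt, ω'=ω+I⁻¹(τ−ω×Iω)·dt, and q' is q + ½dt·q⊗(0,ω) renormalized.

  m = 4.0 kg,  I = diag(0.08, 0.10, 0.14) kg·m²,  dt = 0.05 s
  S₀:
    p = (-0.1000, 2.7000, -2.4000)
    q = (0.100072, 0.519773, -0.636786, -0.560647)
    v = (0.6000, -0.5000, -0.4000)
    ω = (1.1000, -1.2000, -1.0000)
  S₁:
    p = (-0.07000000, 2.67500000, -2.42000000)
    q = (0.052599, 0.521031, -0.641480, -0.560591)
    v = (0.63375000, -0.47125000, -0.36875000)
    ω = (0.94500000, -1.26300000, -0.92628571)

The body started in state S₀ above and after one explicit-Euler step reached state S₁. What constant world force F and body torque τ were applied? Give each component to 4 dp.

F = (2.7000, 2.3000, 2.5000)
τ = (-0.2000, -0.0600, 0.1800)

Δv = v₁−v₀ = (0.03375000, 0.02875000, 0.03125000)
m·(v₁−v₀)/dt = (2.7000, 2.3000, 2.5000)
rate change Δω = (-0.15500000, -0.06300000, 0.07371429)
τ = I·(Δω/dt) + ω₀×(Iω₀) = (-0.2000, -0.0600, 0.1800)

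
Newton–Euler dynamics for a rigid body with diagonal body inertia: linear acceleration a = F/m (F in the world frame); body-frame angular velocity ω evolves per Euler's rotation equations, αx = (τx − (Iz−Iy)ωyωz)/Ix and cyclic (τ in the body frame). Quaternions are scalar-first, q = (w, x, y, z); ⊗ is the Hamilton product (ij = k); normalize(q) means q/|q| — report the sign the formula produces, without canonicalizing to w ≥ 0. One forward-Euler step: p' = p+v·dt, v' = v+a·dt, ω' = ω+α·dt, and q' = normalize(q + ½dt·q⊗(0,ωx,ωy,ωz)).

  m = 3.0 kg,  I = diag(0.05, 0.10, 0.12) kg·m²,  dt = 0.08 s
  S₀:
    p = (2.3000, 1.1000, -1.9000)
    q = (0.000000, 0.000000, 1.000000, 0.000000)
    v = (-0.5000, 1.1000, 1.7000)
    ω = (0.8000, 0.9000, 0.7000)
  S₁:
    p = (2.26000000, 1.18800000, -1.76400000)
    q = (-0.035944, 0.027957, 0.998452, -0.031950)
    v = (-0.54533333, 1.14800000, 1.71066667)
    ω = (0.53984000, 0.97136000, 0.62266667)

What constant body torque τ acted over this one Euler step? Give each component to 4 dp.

τ = (-0.1500, 0.0500, -0.0800)

rate change Δω = (-0.26016000, 0.07136000, -0.07733333)
ω₀×(Iω₀) = (0.0126, -0.0392, 0.0360)
I·α + gyro = (-0.1500, 0.0500, -0.0800)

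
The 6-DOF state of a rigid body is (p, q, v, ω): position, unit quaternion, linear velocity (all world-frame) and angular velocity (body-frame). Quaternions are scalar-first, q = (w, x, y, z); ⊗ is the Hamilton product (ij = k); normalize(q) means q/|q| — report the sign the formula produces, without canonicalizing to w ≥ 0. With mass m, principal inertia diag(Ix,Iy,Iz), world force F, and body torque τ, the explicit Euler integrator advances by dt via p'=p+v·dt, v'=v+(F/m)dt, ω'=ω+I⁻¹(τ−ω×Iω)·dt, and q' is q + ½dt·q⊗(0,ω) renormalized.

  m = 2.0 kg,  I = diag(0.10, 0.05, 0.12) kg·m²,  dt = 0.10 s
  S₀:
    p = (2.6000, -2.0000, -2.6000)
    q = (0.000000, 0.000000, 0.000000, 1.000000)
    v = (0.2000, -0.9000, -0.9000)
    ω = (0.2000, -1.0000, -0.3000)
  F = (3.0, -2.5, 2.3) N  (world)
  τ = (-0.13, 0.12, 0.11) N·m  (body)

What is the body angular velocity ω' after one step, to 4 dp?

gyro term ω×Iω = (0.0210, 0.0012, 0.0100)
(τ − ω×Iω)/I = (-1.5100, 2.3760, 0.8333)
ω + α·dt = (0.0490, -0.7624, -0.2167)

ω' = (0.0490, -0.7624, -0.2167)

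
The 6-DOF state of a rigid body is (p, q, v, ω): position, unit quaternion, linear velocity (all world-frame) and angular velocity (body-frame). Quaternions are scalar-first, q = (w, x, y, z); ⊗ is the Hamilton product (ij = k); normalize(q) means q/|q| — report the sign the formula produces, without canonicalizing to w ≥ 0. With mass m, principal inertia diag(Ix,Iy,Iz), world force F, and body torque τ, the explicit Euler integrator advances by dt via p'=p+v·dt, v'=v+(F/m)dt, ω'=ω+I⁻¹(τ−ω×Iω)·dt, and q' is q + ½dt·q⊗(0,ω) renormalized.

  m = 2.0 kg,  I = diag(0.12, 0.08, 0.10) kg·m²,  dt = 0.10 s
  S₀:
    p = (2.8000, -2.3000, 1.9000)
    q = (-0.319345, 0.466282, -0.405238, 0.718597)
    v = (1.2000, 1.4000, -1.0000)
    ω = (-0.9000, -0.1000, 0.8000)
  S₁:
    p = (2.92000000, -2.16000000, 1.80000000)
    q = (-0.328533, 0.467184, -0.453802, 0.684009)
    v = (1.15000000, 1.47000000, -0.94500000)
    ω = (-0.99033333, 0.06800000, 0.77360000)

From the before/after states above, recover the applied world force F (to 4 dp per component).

v₁ − v₀ = (-0.05000000, 0.07000000, 0.05500000)
F = m·Δv/dt = (-1.0000, 1.4000, 1.1000)

F = (-1.0000, 1.4000, 1.1000)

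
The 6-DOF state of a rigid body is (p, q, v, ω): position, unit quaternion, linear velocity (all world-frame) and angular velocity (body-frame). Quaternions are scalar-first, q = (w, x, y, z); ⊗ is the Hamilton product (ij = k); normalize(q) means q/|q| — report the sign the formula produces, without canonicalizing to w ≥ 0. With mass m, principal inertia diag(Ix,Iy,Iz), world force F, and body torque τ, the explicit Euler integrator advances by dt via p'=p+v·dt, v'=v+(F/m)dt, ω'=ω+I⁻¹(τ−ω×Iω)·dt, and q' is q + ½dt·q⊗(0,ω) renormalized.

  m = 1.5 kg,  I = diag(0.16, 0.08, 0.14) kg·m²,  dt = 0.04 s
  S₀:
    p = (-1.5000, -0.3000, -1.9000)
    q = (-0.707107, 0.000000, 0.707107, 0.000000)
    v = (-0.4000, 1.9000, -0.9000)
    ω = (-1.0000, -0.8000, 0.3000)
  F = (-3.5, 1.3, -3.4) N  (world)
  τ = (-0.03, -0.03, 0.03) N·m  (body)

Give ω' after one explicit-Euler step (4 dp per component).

(τ − ω×Iω)/I = (-0.0975, -0.3000, 0.6714)
ω + α·dt = (-1.0039, -0.8120, 0.3269)

ω' = (-1.0039, -0.8120, 0.3269)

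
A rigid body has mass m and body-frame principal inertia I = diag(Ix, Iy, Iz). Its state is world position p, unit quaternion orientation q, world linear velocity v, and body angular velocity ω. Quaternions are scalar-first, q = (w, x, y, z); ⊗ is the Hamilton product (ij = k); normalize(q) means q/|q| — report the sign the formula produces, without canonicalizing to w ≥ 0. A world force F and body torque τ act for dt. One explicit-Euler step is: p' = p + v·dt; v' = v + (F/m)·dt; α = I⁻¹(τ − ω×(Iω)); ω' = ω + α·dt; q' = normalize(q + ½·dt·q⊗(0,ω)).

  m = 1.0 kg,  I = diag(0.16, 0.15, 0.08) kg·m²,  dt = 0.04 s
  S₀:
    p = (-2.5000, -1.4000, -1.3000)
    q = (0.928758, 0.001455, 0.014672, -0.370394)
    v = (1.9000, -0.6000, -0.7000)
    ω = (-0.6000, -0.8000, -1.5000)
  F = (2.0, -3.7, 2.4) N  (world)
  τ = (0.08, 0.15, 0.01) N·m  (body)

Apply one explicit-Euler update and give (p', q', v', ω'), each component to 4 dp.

new position p' = (-2.4240, -1.4240, -1.3280)
v + (F/m)dt = (1.9800, -0.7480, -0.6040)
α = I⁻¹(τ − ω×Iω) = (1.0250, 0.5200, 0.1850)
ω' = ω + α·dt = (-0.5590, -0.7792, -1.4926)
q⊗(0,ω) = (-0.5429804, -0.8755780, -0.5185875, -1.3854978)
q' = normalize(q + ½dt·q⊗(0,ω)) = (0.9173, -0.0160, 0.0043, -0.3978)

p' = (-2.4240, -1.4240, -1.3280)
q' = (0.9173, -0.0160, 0.0043, -0.3978)
v' = (1.9800, -0.7480, -0.6040)
ω' = (-0.5590, -0.7792, -1.4926)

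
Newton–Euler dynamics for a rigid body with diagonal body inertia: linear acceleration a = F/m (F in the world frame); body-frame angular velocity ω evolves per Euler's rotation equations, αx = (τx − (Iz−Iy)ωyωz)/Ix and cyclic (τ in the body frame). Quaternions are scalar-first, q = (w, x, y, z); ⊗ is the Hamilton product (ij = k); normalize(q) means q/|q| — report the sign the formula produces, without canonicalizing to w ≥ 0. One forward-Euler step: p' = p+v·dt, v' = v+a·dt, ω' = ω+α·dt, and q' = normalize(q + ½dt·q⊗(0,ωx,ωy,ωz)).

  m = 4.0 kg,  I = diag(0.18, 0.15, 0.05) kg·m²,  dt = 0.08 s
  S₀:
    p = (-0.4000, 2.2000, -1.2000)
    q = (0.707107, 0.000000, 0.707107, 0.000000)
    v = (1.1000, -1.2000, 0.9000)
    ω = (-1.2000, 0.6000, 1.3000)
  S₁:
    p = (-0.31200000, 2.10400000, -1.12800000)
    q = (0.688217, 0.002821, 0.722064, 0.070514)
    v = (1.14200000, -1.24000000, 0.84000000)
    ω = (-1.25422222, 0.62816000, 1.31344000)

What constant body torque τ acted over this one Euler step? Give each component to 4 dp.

τ = (-0.2000, -0.1500, 0.0300)

ω₁ − ω₀ = (-0.05422222, 0.02816000, 0.01344000)
applied torque τ = (-0.2000, -0.1500, 0.0300)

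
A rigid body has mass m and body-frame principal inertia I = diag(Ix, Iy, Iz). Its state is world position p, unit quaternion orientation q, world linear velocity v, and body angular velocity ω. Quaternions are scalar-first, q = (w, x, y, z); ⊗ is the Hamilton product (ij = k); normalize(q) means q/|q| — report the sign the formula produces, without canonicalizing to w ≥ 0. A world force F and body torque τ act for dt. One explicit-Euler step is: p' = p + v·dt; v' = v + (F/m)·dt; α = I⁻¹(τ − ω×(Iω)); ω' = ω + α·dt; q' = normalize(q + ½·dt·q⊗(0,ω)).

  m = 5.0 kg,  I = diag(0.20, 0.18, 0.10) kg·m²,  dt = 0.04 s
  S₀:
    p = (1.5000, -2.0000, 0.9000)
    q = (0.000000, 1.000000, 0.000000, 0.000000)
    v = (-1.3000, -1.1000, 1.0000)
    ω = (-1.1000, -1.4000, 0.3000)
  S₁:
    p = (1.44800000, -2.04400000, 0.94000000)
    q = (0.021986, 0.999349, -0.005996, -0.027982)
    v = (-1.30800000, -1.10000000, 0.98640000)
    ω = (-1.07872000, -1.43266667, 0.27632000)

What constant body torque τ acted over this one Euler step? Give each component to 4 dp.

τ = (0.1400, -0.1800, -0.0900)

rate change Δω = (0.02128000, -0.03266667, -0.02368000)
τ = I·(Δω/dt) + ω₀×(Iω₀) = (0.1400, -0.1800, -0.0900)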